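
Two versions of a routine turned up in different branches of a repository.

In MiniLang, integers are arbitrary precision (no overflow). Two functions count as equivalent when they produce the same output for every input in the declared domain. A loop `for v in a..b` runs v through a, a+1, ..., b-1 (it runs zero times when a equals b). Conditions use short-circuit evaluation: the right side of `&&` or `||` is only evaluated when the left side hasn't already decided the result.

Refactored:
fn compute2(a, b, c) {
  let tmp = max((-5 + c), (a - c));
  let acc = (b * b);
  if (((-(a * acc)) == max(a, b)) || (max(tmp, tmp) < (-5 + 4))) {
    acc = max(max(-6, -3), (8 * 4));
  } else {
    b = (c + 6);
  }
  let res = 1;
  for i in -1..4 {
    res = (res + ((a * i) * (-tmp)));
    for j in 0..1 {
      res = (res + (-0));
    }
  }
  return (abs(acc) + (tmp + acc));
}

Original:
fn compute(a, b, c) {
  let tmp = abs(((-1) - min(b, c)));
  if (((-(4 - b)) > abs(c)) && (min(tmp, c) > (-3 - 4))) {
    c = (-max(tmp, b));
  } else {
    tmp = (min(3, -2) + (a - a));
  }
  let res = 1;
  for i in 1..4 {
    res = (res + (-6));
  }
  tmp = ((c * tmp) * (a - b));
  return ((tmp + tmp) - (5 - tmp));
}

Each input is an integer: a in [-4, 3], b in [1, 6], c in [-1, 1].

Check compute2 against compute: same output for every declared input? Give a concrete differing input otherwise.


Evaluate both at a=-4, b=1, c=-1.
compute: tmp becomes 0; next (((-(4 - b)) > abs(c)) && (min(tmp, c) > (-3 - 4))) evaluates to false; next tmp becomes -2; next res becomes 1; next at i=1:; next res becomes -5; next at i=2:; next res becomes -11; next at i=3:; next res becomes -17; next tmp becomes -10; next final value -35
compute2: tmp becomes -3; next acc becomes 1; next (((-(a * acc)) == max(a, b)) || (max(tmp, tmp) < (-5 + 4))) evaluates to true; next acc becomes 32; next res becomes 1; next at i=-1:; next res becomes 13; next at j=0:; next res becomes 13; next at i=0:; next res becomes 13; next at j=0:; next res becomes 13; next at i=1:; next res becomes 1; next at j=0:; next res becomes 1; next at i=2:; next res becomes -23; next at j=0:; next res becomes -23; next at i=3:; next res becomes -59; next at j=0:; next res becomes -59; next final value 61
-35 != 61, so the rewrite changes behavior.
verdict: not equivalent; witness: a=-4, b=1, c=-1


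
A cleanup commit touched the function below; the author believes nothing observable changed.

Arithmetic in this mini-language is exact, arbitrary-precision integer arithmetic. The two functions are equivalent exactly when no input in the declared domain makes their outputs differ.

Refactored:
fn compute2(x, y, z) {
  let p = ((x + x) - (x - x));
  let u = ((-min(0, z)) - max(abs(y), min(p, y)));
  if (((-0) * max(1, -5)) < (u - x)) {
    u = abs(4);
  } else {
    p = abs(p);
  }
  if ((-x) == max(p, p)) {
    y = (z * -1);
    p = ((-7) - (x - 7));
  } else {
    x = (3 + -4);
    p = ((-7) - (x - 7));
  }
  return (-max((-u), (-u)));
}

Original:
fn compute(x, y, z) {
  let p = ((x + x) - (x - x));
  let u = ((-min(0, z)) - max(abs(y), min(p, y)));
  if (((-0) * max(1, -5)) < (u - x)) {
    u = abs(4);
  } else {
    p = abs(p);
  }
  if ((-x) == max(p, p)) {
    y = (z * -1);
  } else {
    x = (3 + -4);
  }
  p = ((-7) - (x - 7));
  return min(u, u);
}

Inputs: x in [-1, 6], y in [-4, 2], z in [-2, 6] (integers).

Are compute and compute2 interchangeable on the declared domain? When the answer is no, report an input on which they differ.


Comparing the listings, the differences include: constant usage differs; statement counts differ; min/max/abs usage differs; arithmetic usage differs.
As a probe, take x=2, y=-4, z=1: compute runs p = 4; u = -4; (((-0) * max(1, -5)) < (u - x)) -> false; p = 4; ((-x) == max(p, p)) -> false; x = -1; p = 1; return -4; compute2 runs p = 4; u = -4; (((-0) * max(1, -5)) < (u - x)) -> false; p = 4; ((-x) == max(p, p)) -> false; x = -1; p = 1; return -4; both end at -4.
Sweeping the whole domain (504 inputs) finds no disagreement.
verdict: equivalent


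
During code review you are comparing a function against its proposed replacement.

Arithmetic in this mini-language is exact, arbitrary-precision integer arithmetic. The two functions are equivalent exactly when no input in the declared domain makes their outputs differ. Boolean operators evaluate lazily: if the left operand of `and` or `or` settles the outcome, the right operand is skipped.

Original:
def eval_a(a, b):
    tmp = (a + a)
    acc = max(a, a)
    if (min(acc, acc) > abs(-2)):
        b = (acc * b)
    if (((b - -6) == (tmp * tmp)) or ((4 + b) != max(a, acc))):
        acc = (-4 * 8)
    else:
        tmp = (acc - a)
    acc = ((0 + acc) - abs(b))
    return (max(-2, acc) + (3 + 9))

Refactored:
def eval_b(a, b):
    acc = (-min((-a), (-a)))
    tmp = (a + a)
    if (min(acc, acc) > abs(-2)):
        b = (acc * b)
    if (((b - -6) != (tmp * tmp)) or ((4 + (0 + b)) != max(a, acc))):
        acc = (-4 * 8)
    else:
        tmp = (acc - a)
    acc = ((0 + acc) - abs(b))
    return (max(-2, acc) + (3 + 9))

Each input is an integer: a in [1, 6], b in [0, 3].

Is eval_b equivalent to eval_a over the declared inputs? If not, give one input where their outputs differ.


These are not equivalent — on a=4, b=0 the outputs split (16 vs 10).
eval_a: tmp=8, then acc=4, then (min(acc, acc) > abs(-2)) is true, then b=0, then (((b - -6) == (tmp * tmp)) or ((4 + b) != max(a, acc))) is false, then tmp=0, then acc=4, then returns 16
eval_b: acc=4, then tmp=8, then (min(acc, acc) > abs(-2)) is true, then b=0, then (((b - -6) != (tmp * tmp)) or ((4 + (0 + b)) != max(a, acc))) is true, then acc=-32, then acc=-32, then returns 10
verdict: not equivalent; witness: a=4, b=0


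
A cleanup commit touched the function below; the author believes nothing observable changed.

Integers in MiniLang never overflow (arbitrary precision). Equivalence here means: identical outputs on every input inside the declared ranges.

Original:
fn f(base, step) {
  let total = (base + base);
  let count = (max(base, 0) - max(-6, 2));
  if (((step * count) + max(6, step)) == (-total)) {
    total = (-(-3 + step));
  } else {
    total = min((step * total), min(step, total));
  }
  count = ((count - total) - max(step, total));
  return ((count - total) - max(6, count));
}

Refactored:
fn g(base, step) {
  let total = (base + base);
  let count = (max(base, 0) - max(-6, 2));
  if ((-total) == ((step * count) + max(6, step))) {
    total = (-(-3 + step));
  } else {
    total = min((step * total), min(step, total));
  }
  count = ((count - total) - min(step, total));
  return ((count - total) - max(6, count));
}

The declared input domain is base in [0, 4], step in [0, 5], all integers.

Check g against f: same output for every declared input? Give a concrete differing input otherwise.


These are not equivalent — on base=0, step=1 the outputs split (-9 vs -8).
f: total=0, then count=-2, then (((step * count) + max(6, step)) == (-total)) is false, then total=0, then count=-3, then returns -9
g: total=0, then count=-2, then ((-total) == ((step * count) + max(6, step))) is false, then total=0, then count=-2, then returns -8
verdict: not equivalent; witness: base=0, step=1


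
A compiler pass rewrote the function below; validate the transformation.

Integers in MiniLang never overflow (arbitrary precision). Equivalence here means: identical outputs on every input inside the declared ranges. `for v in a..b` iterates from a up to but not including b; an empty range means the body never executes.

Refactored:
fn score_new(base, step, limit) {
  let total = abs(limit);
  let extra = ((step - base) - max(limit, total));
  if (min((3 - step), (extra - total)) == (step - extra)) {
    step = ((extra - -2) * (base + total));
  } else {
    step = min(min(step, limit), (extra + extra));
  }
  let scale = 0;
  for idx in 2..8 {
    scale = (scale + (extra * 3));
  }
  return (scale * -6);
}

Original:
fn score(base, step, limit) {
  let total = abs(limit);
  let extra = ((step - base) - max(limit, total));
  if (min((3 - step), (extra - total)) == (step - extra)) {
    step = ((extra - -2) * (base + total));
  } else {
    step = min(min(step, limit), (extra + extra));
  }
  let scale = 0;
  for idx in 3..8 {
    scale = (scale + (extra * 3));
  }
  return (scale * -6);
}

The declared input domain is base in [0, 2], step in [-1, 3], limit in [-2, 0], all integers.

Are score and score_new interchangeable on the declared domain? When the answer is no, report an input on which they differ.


base=0, step=-1, limit=-2 yields 270 from score but 324 from score_new.
verdict: not equivalent; witness: base=0, step=-1, limit=-2


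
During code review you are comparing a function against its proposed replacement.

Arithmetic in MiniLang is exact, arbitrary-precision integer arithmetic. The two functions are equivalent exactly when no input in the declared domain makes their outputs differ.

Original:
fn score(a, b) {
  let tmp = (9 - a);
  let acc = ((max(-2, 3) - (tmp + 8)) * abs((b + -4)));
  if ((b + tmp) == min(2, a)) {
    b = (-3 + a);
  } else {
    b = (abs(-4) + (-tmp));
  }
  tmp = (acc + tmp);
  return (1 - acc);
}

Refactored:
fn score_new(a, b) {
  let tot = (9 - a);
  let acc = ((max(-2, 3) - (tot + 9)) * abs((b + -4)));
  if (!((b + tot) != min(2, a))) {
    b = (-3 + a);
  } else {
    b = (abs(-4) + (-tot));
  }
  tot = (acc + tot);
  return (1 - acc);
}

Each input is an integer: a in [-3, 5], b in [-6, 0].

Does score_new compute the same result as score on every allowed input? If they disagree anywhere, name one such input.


Input a=-3, b=-6: 171 from score versus 181 from score_new.
verdict: not equivalent; witness: a=-3, b=-6


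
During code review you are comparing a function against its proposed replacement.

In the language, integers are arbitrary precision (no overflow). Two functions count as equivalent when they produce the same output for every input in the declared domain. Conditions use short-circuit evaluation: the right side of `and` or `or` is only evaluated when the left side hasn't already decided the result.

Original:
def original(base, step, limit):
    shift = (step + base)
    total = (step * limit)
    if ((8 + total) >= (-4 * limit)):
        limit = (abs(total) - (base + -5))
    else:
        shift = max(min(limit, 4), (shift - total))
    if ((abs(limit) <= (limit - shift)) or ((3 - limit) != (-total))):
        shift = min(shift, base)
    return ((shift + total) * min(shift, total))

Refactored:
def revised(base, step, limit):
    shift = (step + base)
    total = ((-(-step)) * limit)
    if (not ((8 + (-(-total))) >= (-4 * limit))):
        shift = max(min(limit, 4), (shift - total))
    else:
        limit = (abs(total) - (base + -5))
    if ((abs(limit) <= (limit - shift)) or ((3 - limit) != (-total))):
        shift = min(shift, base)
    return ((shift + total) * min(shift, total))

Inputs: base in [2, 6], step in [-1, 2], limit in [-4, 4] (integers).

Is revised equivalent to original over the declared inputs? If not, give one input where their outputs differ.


Behavior is preserved: although boolean connective usage differs, the outputs never diverge.
Tracing base=5, step=0, limit=-4: original: shift becomes 5; next total becomes 0; next ((8 + total) >= (-4 * limit)) evaluates to false; next shift becomes 5; next ((abs(limit) <= (limit - shift)) or ((3 - limit) != (-total))) evaluates to true; next shift becomes 5; next final value 0 | revised: shift becomes 5; next total becomes 0; next (not ((8 + (-(-total))) >= (-4 * limit))) evaluates to true; next shift becomes 5; next ((abs(limit) <= (limit - shift)) or ((3 - limit) != (-total))) evaluates to true; next shift becomes 5; next final value 0 — matching result 0.
Sweeping the whole domain (180 inputs) finds no disagreement.
verdict: equivalent


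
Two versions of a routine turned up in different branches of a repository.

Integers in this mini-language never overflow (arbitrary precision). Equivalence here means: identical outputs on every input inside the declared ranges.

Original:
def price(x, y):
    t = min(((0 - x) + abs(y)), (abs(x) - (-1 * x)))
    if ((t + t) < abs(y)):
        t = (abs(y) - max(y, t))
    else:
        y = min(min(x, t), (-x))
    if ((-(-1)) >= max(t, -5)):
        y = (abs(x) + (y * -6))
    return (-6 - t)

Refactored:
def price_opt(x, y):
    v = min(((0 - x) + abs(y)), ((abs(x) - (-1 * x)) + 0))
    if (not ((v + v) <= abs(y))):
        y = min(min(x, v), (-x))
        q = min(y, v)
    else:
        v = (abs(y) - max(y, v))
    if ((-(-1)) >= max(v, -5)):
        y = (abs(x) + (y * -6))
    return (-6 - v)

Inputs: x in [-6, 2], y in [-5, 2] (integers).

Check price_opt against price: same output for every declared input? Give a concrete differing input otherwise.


Take x=1, y=2.
price: t becomes 1; next ((t + t) < abs(y)) evaluates to false; next y becomes -1; next ((-(-1)) >= max(t, -5)) evaluates to true; next y becomes 7; next final value -7
price_opt: v becomes 1; next (not ((v + v) <= abs(y))) evaluates to false; next v becomes 0; next ((-(-1)) >= max(v, -5)) evaluates to true; next y becomes -11; next final value -6
-7 and -6 differ, so these are not the same function on this domain.
verdict: not equivalent; witness: x=1, y=2


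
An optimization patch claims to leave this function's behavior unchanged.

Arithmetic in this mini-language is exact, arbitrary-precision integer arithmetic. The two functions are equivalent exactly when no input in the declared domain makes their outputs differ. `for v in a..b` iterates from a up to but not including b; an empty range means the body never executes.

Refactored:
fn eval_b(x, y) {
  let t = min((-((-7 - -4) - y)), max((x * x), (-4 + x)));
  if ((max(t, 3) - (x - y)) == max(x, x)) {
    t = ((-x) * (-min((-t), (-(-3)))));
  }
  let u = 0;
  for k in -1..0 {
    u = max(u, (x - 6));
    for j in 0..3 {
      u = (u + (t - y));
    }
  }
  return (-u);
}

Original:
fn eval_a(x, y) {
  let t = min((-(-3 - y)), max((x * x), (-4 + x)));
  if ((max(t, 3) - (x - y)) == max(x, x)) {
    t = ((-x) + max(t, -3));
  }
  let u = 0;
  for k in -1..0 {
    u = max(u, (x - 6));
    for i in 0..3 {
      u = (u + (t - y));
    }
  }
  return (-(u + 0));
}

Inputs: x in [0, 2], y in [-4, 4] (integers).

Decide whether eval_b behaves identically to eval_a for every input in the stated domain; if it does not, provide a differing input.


Consider the input x=1, y=-1.
eval_a: t := 1 | ((max(t, 3) - (x - y)) == max(x, x)): true | t := 0 | u := 0 | iter k=-1: | u := 0 | iter i=0: | u := 1 | iter i=1: | u := 2 | iter i=2: | u := 3 | result -3
eval_b: t := 1 | ((max(t, 3) - (x - y)) == max(x, x)): true | t := -1 | u := 0 | iter k=-1: | u := 0 | iter j=0: | u := 0 | iter j=1: | u := 0 | iter j=2: | u := 0 | result 0
-3 against 0: the behavior changed.
verdict: not equivalent; witness: x=1, y=-1


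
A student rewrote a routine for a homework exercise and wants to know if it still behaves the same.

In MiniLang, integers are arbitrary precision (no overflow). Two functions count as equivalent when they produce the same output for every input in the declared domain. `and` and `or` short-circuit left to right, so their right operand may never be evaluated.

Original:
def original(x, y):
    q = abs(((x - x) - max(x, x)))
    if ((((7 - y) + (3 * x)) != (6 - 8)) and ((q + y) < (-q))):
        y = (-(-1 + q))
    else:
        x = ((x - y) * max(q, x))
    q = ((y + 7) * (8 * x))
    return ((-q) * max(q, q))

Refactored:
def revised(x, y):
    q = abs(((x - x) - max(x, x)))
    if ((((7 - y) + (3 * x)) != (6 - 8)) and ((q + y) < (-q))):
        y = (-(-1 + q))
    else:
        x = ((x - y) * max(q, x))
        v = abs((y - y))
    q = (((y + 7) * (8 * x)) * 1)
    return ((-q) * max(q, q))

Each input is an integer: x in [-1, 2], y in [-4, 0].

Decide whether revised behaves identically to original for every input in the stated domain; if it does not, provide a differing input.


Differences: local variable names differ; also arithmetic usage differs; also min/max/abs usage differs; also constant usage differs; also statement counts differ — yet all 20 inputs agree.
verdict: equivalent


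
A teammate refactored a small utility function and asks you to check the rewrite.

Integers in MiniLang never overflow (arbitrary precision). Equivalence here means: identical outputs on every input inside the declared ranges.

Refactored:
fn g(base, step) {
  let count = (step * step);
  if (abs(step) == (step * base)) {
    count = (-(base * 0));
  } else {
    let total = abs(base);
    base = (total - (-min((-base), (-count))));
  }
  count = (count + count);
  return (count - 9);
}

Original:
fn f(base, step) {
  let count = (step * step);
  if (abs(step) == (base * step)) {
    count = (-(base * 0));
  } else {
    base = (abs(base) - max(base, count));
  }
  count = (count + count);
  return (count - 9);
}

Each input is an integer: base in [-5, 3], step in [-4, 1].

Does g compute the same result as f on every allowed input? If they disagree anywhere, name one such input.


Changes here: min/max/abs usage differs; and statement counts differ; and local variable names differ; the full 54-point sweep finds no disagreement.
verdict: equivalent


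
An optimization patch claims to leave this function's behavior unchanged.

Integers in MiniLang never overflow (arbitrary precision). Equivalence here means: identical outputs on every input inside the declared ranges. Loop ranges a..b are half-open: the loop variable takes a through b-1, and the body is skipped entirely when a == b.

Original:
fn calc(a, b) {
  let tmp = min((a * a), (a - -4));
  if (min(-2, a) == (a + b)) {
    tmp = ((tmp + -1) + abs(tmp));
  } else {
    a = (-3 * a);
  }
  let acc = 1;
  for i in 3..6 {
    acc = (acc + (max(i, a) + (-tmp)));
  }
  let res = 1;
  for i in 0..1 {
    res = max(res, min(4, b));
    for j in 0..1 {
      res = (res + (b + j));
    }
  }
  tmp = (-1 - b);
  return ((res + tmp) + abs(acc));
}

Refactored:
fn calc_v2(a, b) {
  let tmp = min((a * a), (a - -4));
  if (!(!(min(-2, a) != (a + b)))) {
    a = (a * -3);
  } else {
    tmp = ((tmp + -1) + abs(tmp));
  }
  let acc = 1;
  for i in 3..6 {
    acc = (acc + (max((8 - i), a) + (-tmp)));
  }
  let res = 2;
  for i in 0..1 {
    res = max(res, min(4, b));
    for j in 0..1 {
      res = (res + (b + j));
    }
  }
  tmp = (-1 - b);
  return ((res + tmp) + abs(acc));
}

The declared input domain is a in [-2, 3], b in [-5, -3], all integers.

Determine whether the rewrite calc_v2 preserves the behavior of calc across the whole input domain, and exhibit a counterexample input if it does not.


Run the pair on a=-2, b=-5.
calc: tmp=2, then (min(-2, a) == (a + b)) is false, then a=6, then acc=1, then (i=3), then acc=5, then (i=4), then acc=9, then (i=5), then acc=13, then res=1, then (i=0), then res=1, then (j=0), then res=-4, then tmp=4, then returns 13
calc_v2: tmp=2, then (!(!(min(-2, a) != (a + b)))) is true, then a=6, then acc=1, then (i=3), then acc=5, then (i=4), then acc=9, then (i=5), then acc=13, then res=2, then (i=0), then res=2, then (j=0), then res=-3, then tmp=4, then returns 14
13 against 14: the behavior changed.
verdict: not equivalent; witness: a=-2, b=-5


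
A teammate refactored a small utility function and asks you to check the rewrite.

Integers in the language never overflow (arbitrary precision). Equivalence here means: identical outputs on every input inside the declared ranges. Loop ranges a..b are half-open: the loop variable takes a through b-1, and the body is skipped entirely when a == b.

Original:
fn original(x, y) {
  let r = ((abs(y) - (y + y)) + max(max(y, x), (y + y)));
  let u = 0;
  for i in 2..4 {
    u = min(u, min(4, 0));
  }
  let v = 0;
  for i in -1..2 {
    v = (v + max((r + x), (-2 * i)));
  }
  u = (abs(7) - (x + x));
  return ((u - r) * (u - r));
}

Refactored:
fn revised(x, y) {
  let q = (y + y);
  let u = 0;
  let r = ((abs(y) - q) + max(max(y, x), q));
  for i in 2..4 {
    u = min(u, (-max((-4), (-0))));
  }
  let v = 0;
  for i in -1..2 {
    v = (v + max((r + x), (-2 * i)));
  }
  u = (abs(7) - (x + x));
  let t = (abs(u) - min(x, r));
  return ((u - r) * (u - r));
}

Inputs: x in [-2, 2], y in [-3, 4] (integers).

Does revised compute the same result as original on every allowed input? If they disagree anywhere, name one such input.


Side by side, the visible changes include: min/max/abs usage differs, arithmetic usage differs, local variable names differ, statement counts differ.
As a probe, take x=-1, y=0: original runs r becomes 0; next u becomes 0; next at i=2:; next u becomes 0; next at i=3:; next u becomes 0; next v becomes 0; next at i=-1:; next v becomes 2; next at i=0:; next v becomes 2; next at i=1:; next v becomes 1; next u becomes 9; next final value 81; revised runs q becomes 0; next u becomes 0; next r becomes 0; next at i=2:; next u becomes 0; next at i=3:; next u becomes 0; next v becomes 0; next at i=-1:; next v becomes 2; next at i=0:; next v becomes 2; next at i=1:; next v becomes 1; next u becomes 9; next t becomes 10; next final value 81; both end at 81.
An exhaustive pass over the 40 declared inputs shows identical outputs.
verdict: equivalent


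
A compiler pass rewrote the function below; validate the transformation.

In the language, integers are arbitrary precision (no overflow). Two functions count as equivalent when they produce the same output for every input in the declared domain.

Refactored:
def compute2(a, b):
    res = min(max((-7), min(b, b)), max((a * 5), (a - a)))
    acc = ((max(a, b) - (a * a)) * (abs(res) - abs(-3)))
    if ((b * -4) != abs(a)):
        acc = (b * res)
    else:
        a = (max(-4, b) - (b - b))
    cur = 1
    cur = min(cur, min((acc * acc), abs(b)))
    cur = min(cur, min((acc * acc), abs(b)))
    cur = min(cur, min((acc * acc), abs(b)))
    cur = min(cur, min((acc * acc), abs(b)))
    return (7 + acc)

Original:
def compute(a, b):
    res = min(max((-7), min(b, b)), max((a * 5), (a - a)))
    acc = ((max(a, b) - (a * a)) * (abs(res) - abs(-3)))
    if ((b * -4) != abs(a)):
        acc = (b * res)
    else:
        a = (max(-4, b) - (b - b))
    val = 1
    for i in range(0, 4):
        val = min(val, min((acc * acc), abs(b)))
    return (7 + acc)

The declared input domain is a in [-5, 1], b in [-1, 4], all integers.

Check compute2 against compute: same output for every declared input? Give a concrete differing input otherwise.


Although arithmetic usage differs; min/max/abs usage differs; loop structure differs; statement counts differ; local variable names differ, 42/42 inputs agree.
verdict: equivalent


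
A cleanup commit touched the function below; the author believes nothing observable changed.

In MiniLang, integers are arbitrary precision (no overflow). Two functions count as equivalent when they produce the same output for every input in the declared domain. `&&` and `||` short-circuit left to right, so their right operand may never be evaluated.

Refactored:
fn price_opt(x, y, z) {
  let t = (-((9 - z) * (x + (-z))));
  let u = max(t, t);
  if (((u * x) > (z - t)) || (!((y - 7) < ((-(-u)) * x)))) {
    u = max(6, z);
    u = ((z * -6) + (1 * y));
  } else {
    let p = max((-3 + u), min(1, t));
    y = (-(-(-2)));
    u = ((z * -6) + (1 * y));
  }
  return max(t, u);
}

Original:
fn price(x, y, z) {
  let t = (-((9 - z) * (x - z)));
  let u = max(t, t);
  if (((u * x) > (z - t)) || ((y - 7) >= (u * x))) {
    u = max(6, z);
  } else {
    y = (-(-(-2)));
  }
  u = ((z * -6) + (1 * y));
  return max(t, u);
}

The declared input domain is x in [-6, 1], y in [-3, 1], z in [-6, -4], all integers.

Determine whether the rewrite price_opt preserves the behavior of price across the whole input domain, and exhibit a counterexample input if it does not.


Comparing the listings, the differences include: boolean connective usage differs; min/max/abs usage differs; comparison usage differs; local variable names differ; constant usage differs; statement counts differ; arithmetic usage differs.
One worked example (x=-6, y=0, z=-4) — price: t := 26 | u := 26 | (((u * x) > (z - t)) || ((y - 7) >= (u * x))): true | u := 6 | u := 24 | result 26; price_opt: t := 26 | u := 26 | (((u * x) > (z - t)) || (!((y - 7) < ((-(-u)) * x)))): true | u := 6 | u := 24 | result 26; agreement on 26.
Checked all 120 inputs in the declared domain: the outputs agree on every one.
verdict: equivalent


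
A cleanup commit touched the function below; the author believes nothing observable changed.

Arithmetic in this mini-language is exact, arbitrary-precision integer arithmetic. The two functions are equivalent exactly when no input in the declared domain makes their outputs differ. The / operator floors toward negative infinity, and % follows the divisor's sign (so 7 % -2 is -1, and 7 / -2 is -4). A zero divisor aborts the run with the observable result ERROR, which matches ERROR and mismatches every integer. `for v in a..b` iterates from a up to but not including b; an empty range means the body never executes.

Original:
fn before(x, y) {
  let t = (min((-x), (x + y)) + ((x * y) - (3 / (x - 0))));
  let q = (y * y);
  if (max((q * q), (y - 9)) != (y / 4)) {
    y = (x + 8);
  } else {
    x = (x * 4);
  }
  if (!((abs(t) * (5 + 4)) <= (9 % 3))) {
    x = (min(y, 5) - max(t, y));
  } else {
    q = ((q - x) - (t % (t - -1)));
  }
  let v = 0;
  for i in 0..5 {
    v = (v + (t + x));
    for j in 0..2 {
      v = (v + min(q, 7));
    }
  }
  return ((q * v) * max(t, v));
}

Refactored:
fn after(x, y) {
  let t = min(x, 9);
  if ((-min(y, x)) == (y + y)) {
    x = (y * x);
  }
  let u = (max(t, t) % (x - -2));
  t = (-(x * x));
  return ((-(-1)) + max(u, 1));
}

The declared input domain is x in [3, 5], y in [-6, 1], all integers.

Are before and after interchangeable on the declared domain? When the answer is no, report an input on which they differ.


Try x=3, y=-6.
before: t = -22; q = 36; (max((q * q), (y - 9)) != (y / 4)) -> true; y = 11; (!((abs(t) * (5 + 4)) <= (9 % 3))) -> true; x = -6; v = 0; [i=0]; v = -28; [j=0]; v = -21; [j=1]; v = -14; [i=1]; v = -42; [j=0]; v = -35; [j=1]; v = -28; [i=2]; v = -56; [j=0]; v = -49; [j=1]; v = -42; [i=3]; v = -70; [j=0]; v = -63; [j=1]; v = -56; [i=4]; v = -84; [j=0]; v = -77; [j=1]; v = -70; return 55440
after: t = 3; ((-min(y, x)) == (y + y)) -> false; u = 3; t = -9; return 4
55440 vs 4 — the two versions disagree here.
verdict: not equivalent; witness: x=3, y=-6


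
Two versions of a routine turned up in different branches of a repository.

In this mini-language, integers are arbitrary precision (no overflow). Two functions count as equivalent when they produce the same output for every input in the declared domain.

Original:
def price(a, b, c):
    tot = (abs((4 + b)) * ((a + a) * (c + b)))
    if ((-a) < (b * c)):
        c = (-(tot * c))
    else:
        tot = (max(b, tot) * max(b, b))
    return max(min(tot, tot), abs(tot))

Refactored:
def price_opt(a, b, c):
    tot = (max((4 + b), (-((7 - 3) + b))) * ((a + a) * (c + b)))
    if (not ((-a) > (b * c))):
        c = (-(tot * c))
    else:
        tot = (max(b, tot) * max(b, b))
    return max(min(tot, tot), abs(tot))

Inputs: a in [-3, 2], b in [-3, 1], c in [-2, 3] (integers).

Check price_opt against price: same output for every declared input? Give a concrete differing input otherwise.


There is a counterexample at a=-3, b=-3, c=-1: 72 on one side, 24 on the other.
price: tot := 24 | ((-a) < (b * c)): false | tot := -72 | result 72
price_opt: tot := 24 | (not ((-a) > (b * c))): true | c := 24 | result 24
verdict: not equivalent; witness: a=-3, b=-3, c=-1


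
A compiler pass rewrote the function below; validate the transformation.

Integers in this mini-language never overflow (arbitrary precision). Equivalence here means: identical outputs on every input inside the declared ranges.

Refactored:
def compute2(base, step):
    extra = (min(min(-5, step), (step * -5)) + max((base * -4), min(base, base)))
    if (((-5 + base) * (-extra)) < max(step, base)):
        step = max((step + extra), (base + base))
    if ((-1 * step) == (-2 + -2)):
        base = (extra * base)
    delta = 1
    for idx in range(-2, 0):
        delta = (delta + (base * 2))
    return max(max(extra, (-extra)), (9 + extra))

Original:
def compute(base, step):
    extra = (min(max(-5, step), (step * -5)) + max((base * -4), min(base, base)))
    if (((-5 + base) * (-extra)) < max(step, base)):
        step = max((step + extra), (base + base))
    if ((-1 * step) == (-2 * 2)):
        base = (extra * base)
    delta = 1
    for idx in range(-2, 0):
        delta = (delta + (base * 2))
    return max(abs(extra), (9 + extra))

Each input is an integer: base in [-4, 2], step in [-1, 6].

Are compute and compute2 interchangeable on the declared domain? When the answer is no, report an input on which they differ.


base=-4, step=-1 yields 24 from compute but 20 from compute2.
verdict: not equivalent; witness: base=-4, step=-1


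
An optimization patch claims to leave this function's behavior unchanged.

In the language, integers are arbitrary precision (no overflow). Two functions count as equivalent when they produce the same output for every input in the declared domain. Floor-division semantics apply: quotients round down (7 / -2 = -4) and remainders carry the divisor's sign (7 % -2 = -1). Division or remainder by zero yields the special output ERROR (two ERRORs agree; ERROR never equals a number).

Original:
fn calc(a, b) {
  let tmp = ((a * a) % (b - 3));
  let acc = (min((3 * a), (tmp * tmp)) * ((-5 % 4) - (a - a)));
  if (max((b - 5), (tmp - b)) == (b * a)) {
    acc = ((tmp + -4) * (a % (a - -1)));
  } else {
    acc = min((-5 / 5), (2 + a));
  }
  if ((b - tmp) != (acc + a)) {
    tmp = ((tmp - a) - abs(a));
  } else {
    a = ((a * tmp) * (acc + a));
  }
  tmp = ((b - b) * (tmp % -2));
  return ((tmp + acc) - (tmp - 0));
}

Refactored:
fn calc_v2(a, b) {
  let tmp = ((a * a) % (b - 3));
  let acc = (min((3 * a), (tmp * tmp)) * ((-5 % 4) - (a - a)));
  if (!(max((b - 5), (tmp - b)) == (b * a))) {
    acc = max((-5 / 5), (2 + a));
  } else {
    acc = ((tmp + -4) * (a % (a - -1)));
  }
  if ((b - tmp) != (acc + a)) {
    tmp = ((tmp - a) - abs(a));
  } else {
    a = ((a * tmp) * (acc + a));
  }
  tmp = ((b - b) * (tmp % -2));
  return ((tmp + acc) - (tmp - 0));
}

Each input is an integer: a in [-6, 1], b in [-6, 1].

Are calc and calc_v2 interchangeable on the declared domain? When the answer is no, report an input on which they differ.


On input a=-6, b=-6, calc returns -4 while calc_v2 returns -1.
verdict: not equivalent; witness: a=-6, b=-6


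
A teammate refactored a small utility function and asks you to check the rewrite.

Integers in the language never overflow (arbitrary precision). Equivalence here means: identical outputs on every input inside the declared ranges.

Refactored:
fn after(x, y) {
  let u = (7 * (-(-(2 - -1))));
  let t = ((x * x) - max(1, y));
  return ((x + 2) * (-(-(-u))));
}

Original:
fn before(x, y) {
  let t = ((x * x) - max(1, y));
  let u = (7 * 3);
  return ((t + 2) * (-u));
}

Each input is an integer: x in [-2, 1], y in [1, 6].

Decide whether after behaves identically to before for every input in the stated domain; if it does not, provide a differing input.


Take x=-2, y=1.
before: t := 3 | u := 21 | result -105
after: u := 21 | t := 3 | result 0
-105 against 0: the behavior changed.
verdict: not equivalent; witness: x=-2, y=1


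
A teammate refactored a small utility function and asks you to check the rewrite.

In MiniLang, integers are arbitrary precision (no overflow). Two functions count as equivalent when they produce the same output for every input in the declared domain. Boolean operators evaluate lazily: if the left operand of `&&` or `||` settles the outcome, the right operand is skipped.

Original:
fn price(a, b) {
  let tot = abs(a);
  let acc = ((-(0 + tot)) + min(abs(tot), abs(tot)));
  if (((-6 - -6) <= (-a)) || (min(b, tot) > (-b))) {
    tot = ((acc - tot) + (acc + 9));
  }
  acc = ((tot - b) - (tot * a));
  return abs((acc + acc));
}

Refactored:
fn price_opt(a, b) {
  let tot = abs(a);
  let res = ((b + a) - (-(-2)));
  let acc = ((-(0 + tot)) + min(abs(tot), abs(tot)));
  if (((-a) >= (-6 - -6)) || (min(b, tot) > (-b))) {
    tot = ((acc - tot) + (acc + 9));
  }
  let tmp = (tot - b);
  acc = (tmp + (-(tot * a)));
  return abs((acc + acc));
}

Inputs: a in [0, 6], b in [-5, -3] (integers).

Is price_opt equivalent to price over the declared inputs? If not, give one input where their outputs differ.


Equivalent. The suspicious-looking change has no observable effect anywhere in the declared ranges.
An exhaustive pass over the 21 declared inputs shows identical outputs.
One worked example (a=4, b=-4) — price: tot := 4 | acc := 0 | (((-6 - -6) <= (-a)) || (min(b, tot) > (-b))): false | acc := -8 | result 16; price_opt: tot := 4 | res := -2 | acc := 0 | (((-a) >= (-6 - -6)) || (min(b, tot) > (-b))): false | tmp := 8 | acc := -8 | result 16; agreement on 16.
verdict: equivalent


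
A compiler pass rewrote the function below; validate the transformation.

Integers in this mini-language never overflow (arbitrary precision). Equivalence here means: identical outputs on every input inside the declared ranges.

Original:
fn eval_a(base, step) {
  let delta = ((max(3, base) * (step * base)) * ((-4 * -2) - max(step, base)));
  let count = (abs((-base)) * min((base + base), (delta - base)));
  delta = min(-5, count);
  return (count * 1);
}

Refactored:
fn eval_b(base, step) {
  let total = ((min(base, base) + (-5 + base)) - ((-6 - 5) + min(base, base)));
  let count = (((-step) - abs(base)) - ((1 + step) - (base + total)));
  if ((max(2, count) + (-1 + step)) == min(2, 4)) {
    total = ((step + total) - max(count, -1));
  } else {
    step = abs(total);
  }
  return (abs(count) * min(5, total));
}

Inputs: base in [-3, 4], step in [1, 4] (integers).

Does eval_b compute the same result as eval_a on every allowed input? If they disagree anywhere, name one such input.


Not equivalent: base=-3, step=1 separates them (-180 vs 30).
eval_a: delta becomes -63; next count becomes -180; next delta becomes -180; next final value -180
eval_b: total becomes 3; next count becomes -6; next ((max(2, count) + (-1 + step)) == min(2, 4)) evaluates to true; next total becomes 5; next final value 30
verdict: not equivalent; witness: base=-3, step=1


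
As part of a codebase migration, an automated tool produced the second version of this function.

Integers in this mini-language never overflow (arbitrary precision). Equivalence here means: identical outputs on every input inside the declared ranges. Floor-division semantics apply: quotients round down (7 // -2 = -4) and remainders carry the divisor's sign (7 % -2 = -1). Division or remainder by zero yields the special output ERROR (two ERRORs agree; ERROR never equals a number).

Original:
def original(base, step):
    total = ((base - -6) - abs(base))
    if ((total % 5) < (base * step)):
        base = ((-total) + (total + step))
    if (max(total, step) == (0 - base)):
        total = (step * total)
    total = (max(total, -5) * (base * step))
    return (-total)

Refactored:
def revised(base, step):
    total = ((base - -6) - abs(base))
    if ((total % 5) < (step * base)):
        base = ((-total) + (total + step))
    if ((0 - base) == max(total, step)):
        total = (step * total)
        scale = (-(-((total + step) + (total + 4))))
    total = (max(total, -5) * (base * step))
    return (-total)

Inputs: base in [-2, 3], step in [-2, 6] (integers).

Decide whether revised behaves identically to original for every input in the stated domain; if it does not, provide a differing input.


Equivalent — the differences include arithmetic usage differs, and local variable names differ, and constant usage differs, and statement counts differ, yet no declared input distinguishes the two.
Tracing base=3, step=6: original: total=6, then ((total % 5) < (base * step)) is true, then base=6, then (max(total, step) == (0 - base)) is false, then total=216, then returns -216 | revised: total=6, then ((total % 5) < (step * base)) is true, then base=6, then ((0 - base) == max(total, step)) is false, then total=216, then returns -216 — matching result -216.
An exhaustive pass over the 54 declared inputs shows identical outputs.
verdict: equivalent


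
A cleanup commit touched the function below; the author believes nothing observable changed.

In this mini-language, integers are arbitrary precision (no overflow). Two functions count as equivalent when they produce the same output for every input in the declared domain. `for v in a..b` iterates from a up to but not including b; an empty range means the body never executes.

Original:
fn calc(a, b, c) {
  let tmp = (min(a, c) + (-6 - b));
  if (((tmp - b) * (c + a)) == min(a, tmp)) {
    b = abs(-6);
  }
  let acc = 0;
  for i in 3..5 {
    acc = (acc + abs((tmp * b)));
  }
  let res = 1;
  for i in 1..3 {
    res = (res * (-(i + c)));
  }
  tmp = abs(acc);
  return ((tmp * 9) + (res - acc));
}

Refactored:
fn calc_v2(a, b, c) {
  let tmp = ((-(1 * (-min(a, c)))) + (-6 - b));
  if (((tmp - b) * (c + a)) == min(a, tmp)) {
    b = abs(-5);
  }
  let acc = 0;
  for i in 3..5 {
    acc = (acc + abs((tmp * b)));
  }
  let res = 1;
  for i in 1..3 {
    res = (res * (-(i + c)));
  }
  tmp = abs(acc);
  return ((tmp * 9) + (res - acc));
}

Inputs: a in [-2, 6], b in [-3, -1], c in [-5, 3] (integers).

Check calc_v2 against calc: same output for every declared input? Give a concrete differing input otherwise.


Input a=0, b=-2, c=2: 396 from calc versus 332 from calc_v2.
verdict: not equivalent; witness: a=0, b=-2, c=2


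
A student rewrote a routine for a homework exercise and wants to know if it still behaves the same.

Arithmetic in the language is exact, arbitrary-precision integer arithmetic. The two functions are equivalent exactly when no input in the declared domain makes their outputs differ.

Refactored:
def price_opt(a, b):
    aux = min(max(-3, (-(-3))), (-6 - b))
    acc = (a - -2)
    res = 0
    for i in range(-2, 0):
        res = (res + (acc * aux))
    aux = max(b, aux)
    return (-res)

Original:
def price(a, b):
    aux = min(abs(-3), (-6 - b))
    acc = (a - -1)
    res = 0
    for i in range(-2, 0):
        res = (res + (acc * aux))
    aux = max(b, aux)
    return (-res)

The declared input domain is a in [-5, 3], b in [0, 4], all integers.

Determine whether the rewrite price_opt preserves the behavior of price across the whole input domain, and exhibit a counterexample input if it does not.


Consider the input a=-5, b=0.
price: aux := -6 | acc := -4 | res := 0 | iter i=-2: | res := 24 | iter i=-1: | res := 48 | aux := 0 | result -48
price_opt: aux := -6 | acc := -3 | res := 0 | iter i=-2: | res := 18 | iter i=-1: | res := 36 | aux := 0 | result -36
-48 against -36: the behavior changed.
verdict: not equivalent; witness: a=-5, b=0


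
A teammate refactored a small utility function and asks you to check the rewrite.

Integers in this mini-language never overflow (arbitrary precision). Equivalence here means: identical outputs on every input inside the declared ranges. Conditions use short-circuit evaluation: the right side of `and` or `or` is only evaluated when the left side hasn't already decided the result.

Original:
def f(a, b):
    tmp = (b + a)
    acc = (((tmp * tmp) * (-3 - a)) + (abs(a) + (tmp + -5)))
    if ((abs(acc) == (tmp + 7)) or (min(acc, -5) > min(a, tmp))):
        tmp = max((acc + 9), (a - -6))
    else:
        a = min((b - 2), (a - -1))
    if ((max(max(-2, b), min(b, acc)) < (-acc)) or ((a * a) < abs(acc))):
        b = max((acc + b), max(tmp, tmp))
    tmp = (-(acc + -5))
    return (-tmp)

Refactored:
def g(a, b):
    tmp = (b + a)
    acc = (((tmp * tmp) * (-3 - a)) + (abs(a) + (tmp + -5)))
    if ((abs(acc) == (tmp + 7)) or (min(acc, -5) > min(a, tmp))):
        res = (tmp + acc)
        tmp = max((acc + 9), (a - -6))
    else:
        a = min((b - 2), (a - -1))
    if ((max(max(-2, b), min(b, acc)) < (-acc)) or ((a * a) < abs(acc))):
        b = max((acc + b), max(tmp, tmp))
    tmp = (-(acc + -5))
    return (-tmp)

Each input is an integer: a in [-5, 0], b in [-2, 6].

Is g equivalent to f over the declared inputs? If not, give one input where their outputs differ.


Side by side, the visible changes include: local variable names differ; and arithmetic usage differs; and statement counts differ.
As a probe, take a=-3, b=0: f runs tmp = -3; acc = -5; ((abs(acc) == (tmp + 7)) or (min(acc, -5) > min(a, tmp))) -> false; a = -2; ((max(max(-2, b), min(b, acc)) < (-acc)) or ((a * a) < abs(acc))) -> true; b = -3; tmp = 10; return -10; g runs tmp = -3; acc = -5; ((abs(acc) == (tmp + 7)) or (min(acc, -5) > min(a, tmp))) -> false; a = -2; ((max(max(-2, b), min(b, acc)) < (-acc)) or ((a * a) < abs(acc))) -> true; b = -3; tmp = 10; return -10; both end at -10.
Every one of the 54 inputs gives matching results.
verdict: equivalent
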